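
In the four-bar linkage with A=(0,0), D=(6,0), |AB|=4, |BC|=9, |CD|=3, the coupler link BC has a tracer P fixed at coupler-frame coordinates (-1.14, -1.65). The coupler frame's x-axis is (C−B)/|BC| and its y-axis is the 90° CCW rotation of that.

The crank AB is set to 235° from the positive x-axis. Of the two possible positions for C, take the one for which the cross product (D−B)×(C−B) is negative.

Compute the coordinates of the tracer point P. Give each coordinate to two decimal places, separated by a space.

-3.37 -4.97

A=(0,0), D=(6.00,0)
B = A + 4.00·(cos235°, sin235°) = (-2.2943, -3.2766)
|BD| = 8.9181
circle(B,9.00) ∩ circle(D,3.00): a=8.4958, h=2.9701
  candidates: C₊=(4.5160,2.6072) cross=26.488; C₋=(6.6985,-2.9175) cross=-26.488
  mode - wants cross < 0 → take C=(6.6985,-2.9175) (cross=-26.488)
ex = (C−B)/|BC| = (0.9992,0.0399); ey = (-0.0399,0.9992)
P = B + -1.14·ex + -1.65·ey = (-3.3676,-4.9708)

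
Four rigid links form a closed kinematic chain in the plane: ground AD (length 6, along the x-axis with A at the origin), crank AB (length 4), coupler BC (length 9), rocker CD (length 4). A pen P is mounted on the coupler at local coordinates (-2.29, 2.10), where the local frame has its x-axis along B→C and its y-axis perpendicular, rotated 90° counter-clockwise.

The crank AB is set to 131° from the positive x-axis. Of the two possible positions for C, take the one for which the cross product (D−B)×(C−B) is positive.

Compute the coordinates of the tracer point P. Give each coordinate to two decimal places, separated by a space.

-5.13 4.86

A=(0,0), D=(6.00,0)
B = A + 4.00·(cos131°, sin131°) = (-2.6242, 3.0188)
|BD| = 9.1373
circle(B,9.00) ∩ circle(D,4.00): a=8.1255, h=3.8699
  candidates: C₊=(6.3235,3.9869) cross=35.361; C₋=(3.7664,-3.3183) cross=-35.361
  mode + wants cross > 0 → take C=(6.3235,3.9869) (cross=35.361)
ex = (C−B)/|BC| = (0.9942,0.1076); ey = (-0.1076,0.9942)
P = B + -2.29·ex + 2.10·ey = (-5.1268,4.8603)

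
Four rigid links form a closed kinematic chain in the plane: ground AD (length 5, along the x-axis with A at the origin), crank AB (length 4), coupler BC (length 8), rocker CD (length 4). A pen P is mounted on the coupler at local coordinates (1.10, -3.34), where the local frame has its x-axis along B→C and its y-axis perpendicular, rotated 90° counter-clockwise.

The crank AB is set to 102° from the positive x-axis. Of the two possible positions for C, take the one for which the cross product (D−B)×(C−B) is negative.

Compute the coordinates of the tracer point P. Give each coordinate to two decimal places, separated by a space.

A=(0,0), D=(5.00,0)
B = A + 4.00·(cos102°, sin102°) = (-0.8316, 3.9126)
|BD| = 7.0226
circle(B,8.00) ∩ circle(D,4.00): a=6.9288, h=3.9989
  candidates: C₊=(7.1501,3.3730) cross=28.083; C₋=(2.6942,-3.2685) cross=-28.083
  mode - wants cross < 0 → take C=(2.6942,-3.2685) (cross=-28.083)
ex = (C−B)/|BC| = (0.4407,-0.8976); ey = (0.8976,0.4407)
P = B + 1.10·ex + -3.34·ey = (-3.3450,1.4531)

-3.34 1.45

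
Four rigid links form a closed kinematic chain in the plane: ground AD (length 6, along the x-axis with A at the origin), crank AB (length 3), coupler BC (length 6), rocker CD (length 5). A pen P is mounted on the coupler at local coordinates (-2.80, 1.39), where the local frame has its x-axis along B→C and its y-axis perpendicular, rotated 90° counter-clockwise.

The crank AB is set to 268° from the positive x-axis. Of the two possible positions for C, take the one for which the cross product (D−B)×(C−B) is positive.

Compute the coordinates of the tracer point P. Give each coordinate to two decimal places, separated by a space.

A=(0,0), D=(6.00,0)
B = A + 3.00·(cos268°, sin268°) = (-0.1047, -2.9982)
|BD| = 6.8012
circle(B,6.00) ∩ circle(D,5.00): a=4.2093, h=4.2757
  candidates: C₊=(1.7886,2.6953) cross=29.080; C₋=(5.5584,-4.9805) cross=-29.080
  mode + wants cross > 0 → take C=(1.7886,2.6953) (cross=29.080)
ex = (C−B)/|BC| = (0.3156,0.9489); ey = (-0.9489,0.3156)
P = B + -2.80·ex + 1.39·ey = (-2.3072,-5.2165)

-2.31 -5.22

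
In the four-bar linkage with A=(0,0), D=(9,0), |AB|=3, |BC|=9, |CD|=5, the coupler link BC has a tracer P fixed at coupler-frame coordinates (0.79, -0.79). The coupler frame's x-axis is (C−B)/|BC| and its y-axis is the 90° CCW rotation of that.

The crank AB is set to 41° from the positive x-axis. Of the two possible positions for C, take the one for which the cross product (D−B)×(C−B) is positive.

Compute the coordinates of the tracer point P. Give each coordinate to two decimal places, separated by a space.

A=(0,0), D=(9.00,0)
B = A + 3.00·(cos41°, sin41°) = (2.2641, 1.9682)
|BD| = 7.0175
circle(B,9.00) ∩ circle(D,5.00): a=7.4988, h=4.9768
  candidates: C₊=(10.8577,4.6421) cross=34.925; C₋=(8.0661,-4.9120) cross=-34.925
  mode + wants cross > 0 → take C=(10.8577,4.6421) (cross=34.925)
ex = (C−B)/|BC| = (0.9548,0.2971); ey = (-0.2971,0.9548)
P = B + 0.79·ex + -0.79·ey = (3.2532,1.4486)

3.25 1.45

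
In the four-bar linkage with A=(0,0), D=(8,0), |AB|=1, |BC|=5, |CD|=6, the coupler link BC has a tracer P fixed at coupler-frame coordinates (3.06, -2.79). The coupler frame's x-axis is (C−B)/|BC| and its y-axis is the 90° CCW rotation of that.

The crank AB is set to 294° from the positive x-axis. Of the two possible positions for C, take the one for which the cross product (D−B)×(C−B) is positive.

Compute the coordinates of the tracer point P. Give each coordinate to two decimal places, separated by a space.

A=(0,0), D=(8.00,0)
B = A + 1.00·(cos294°, sin294°) = (0.4067, -0.9135)
|BD| = 7.6480
circle(B,5.00) ∩ circle(D,6.00): a=3.1049, h=3.9192
  candidates: C₊=(3.0212,3.3484) cross=29.974; C₋=(3.9575,-4.4338) cross=-29.974
  mode + wants cross > 0 → take C=(3.0212,3.3484) (cross=29.974)
ex = (C−B)/|BC| = (0.5229,0.8524); ey = (-0.8524,0.5229)
P = B + 3.06·ex + -2.79·ey = (4.3850,0.2359)

4.38 0.24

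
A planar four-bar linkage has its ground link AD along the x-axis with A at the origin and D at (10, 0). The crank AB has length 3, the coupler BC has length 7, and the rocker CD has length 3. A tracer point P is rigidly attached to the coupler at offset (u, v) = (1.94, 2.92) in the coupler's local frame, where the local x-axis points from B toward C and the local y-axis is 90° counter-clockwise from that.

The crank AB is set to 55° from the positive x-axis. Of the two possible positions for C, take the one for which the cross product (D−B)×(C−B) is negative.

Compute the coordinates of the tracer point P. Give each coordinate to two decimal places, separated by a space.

A=(0,0), D=(10.00,0)
B = A + 3.00·(cos55°, sin55°) = (1.7207, 2.4575)
|BD| = 8.6363
circle(B,7.00) ∩ circle(D,3.00): a=6.6340, h=2.2340
  candidates: C₊=(8.7161,2.7114) cross=19.293; C₋=(7.4448,-1.5719) cross=-19.293
  mode - wants cross < 0 → take C=(7.4448,-1.5719) (cross=-19.293)
ex = (C−B)/|BC| = (0.8177,-0.5756); ey = (0.5756,0.8177)
P = B + 1.94·ex + 2.92·ey = (4.9879,3.7285)

4.99 3.73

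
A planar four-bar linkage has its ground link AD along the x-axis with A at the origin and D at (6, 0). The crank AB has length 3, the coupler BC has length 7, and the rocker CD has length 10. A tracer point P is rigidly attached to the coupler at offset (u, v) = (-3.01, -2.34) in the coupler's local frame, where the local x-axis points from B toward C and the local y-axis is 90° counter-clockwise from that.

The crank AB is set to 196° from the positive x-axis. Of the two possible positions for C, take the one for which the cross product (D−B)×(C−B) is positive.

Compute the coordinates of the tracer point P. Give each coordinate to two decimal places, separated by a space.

A=(0,0), D=(6.00,0)
B = A + 3.00·(cos196°, sin196°) = (-2.8838, -0.8269)
|BD| = 8.9222
circle(B,7.00) ∩ circle(D,10.00): a=1.6030, h=6.8140
  candidates: C₊=(-1.9192,6.1063) cross=60.796; C₋=(-0.6561,-7.4630) cross=-60.796
  mode + wants cross > 0 → take C=(-1.9192,6.1063) (cross=60.796)
ex = (C−B)/|BC| = (0.1378,0.9905); ey = (-0.9905,0.1378)
P = B + -3.01·ex + -2.34·ey = (-0.9809,-4.1307)

-0.98 -4.13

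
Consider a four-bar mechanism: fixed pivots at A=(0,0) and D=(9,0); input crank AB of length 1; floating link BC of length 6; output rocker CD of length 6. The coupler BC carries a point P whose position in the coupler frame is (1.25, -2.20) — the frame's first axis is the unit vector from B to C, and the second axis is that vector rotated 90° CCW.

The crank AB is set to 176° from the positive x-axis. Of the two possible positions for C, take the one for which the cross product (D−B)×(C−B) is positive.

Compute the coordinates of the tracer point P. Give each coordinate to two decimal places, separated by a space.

A=(0,0), D=(9.00,0)
B = A + 1.00·(cos176°, sin176°) = (-0.9976, 0.0698)
|BD| = 9.9978
circle(B,6.00) ∩ circle(D,6.00): a=4.9989, h=3.3183
  candidates: C₊=(4.0244,3.3531) cross=33.175; C₋=(3.9781,-3.2833) cross=-33.175
  mode + wants cross > 0 → take C=(4.0244,3.3531) (cross=33.175)
ex = (C−B)/|BC| = (0.8370,0.5472); ey = (-0.5472,0.8370)
P = B + 1.25·ex + -2.20·ey = (1.2526,-1.0876)

1.25 -1.09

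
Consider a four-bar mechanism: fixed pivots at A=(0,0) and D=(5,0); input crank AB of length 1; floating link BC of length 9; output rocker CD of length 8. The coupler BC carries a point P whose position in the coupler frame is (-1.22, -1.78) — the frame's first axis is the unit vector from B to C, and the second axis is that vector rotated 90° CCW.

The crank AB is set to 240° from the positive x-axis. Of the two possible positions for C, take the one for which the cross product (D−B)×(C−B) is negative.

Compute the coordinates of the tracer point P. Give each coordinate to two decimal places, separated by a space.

A=(0,0), D=(5.00,0)
B = A + 1.00·(cos240°, sin240°) = (-0.5000, -0.8660)
|BD| = 5.5678
circle(B,9.00) ∩ circle(D,8.00): a=4.3105, h=7.9006
  candidates: C₊=(2.5292,7.6089) cross=43.989; C₋=(4.9869,-8.0000) cross=-43.989
  mode - wants cross < 0 → take C=(4.9869,-8.0000) (cross=-43.989)
ex = (C−B)/|BC| = (0.6097,-0.7927); ey = (0.7927,0.6097)
P = B + -1.22·ex + -1.78·ey = (-2.6547,-0.9842)

-2.65 -0.98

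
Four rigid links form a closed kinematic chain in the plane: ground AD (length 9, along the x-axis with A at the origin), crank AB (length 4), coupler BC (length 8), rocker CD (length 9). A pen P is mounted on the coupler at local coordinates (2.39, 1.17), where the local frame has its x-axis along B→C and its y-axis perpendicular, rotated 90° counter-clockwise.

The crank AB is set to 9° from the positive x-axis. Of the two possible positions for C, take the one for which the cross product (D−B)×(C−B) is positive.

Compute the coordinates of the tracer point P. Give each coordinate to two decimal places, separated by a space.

A=(0,0), D=(9.00,0)
B = A + 4.00·(cos9°, sin9°) = (3.9508, 0.6257)
|BD| = 5.0879
circle(B,8.00) ∩ circle(D,9.00): a=0.8733, h=7.9522
  candidates: C₊=(5.7954,8.4102) cross=40.460; C₋=(3.8394,-7.3735) cross=-40.460
  mode + wants cross > 0 → take C=(5.7954,8.4102) (cross=40.460)
ex = (C−B)/|BC| = (0.2306,0.9731); ey = (-0.9731,0.2306)
P = B + 2.39·ex + 1.17·ey = (3.3634,3.2211)

3.36 3.22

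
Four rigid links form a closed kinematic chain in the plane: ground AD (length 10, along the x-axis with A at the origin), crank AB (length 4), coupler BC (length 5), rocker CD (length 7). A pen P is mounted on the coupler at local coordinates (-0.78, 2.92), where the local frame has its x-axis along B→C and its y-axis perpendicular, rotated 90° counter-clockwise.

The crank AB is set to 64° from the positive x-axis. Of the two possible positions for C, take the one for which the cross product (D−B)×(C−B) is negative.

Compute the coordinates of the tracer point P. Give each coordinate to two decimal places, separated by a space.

A=(0,0), D=(10.00,0)
B = A + 4.00·(cos64°, sin64°) = (1.7535, 3.5952)
|BD| = 8.9961
circle(B,5.00) ∩ circle(D,7.00): a=3.1642, h=3.8714
  candidates: C₊=(6.2012,5.8795) cross=34.828; C₋=(3.1068,-1.2182) cross=-34.828
  mode - wants cross < 0 → take C=(3.1068,-1.2182) (cross=-34.828)
ex = (C−B)/|BC| = (0.2707,-0.9627); ey = (0.9627,0.2707)
P = B + -0.78·ex + 2.92·ey = (4.3534,5.1364)

4.35 5.14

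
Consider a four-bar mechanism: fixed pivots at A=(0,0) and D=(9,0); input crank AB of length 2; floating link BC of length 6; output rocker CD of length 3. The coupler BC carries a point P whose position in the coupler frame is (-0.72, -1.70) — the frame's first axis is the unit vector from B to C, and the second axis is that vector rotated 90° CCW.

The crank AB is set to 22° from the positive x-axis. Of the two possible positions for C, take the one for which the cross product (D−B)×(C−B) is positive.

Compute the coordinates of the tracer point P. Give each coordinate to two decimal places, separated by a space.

A=(0,0), D=(9.00,0)
B = A + 2.00·(cos22°, sin22°) = (1.8544, 0.7492)
|BD| = 7.1848
circle(B,6.00) ∩ circle(D,3.00): a=5.4714, h=2.4625
  candidates: C₊=(7.5527,2.6278) cross=17.693; C₋=(7.0391,-2.2704) cross=-17.693
  mode + wants cross > 0 → take C=(7.5527,2.6278) (cross=17.693)
ex = (C−B)/|BC| = (0.9497,0.3131); ey = (-0.3131,0.9497)
P = B + -0.72·ex + -1.70·ey = (1.7028,-1.0907)

1.70 -1.09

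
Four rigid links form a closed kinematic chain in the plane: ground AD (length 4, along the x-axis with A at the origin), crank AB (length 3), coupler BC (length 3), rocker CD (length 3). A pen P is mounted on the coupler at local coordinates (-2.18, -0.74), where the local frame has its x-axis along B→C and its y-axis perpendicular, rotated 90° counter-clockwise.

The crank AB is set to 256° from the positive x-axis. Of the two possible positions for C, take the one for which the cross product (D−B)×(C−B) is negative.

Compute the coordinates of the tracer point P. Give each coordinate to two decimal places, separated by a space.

-2.76 -3.99

A=(0,0), D=(4.00,0)
B = A + 3.00·(cos256°, sin256°) = (-0.7258, -2.9109)
|BD| = 5.5503
circle(B,3.00) ∩ circle(D,3.00): a=2.7752, h=1.1395
  candidates: C₊=(1.0395,-0.4852) cross=6.325; C₋=(2.2347,-2.4257) cross=-6.325
  mode - wants cross < 0 → take C=(2.2347,-2.4257) (cross=-6.325)
ex = (C−B)/|BC| = (0.9868,0.1617); ey = (-0.1617,0.9868)
P = B + -2.18·ex + -0.74·ey = (-2.7574,-3.9937)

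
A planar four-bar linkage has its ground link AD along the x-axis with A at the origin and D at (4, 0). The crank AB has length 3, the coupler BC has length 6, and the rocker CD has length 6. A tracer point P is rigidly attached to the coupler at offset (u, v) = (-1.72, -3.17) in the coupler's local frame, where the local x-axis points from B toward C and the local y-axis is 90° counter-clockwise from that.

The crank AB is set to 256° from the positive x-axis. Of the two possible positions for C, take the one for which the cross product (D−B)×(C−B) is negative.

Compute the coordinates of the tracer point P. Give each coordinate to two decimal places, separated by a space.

-3.83 -4.75

A=(0,0), D=(4.00,0)
B = A + 3.00·(cos256°, sin256°) = (-0.7258, -2.9109)
|BD| = 5.5503
circle(B,6.00) ∩ circle(D,6.00): a=2.7752, h=5.3196
  candidates: C₊=(-1.1528,3.0739) cross=29.526; C₋=(4.4270,-5.9848) cross=-29.526
  mode - wants cross < 0 → take C=(4.4270,-5.9848) (cross=-29.526)
ex = (C−B)/|BC| = (0.8588,-0.5123); ey = (0.5123,0.8588)
P = B + -1.72·ex + -3.17·ey = (-3.8269,-4.7521)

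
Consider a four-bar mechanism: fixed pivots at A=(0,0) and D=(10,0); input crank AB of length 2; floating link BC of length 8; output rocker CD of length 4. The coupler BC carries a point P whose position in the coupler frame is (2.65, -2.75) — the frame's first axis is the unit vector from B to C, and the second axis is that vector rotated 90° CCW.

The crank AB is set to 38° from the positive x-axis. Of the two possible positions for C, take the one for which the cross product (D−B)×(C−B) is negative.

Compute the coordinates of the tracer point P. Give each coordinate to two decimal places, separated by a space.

A=(0,0), D=(10.00,0)
B = A + 2.00·(cos38°, sin38°) = (1.5760, 1.2313)
|BD| = 8.5135
circle(B,8.00) ∩ circle(D,4.00): a=7.0758, h=3.7327
  candidates: C₊=(9.1173,3.9014) cross=31.778; C₋=(8.0376,-3.4855) cross=-31.778
  mode - wants cross < 0 → take C=(8.0376,-3.4855) (cross=-31.778)
ex = (C−B)/|BC| = (0.8077,-0.5896); ey = (0.5896,0.8077)
P = B + 2.65·ex + -2.75·ey = (2.0950,-2.5523)

2.09 -2.55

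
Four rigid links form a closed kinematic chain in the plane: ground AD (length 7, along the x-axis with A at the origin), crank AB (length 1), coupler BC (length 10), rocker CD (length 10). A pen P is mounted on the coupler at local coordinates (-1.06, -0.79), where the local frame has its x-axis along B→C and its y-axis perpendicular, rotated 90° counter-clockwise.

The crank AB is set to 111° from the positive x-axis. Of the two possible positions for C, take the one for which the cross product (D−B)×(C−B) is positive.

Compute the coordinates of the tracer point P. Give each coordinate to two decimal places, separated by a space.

-0.18 -0.38

A=(0,0), D=(7.00,0)
B = A + 1.00·(cos111°, sin111°) = (-0.3584, 0.9336)
|BD| = 7.4174
circle(B,10.00) ∩ circle(D,10.00): a=3.7087, h=9.2869
  candidates: C₊=(4.4897,9.6798) cross=68.884; C₋=(2.1519,-8.7462) cross=-68.884
  mode + wants cross > 0 → take C=(4.4897,9.6798) (cross=68.884)
ex = (C−B)/|BC| = (0.4848,0.8746); ey = (-0.8746,0.4848)
P = B + -1.06·ex + -0.79·ey = (-0.1813,-0.3765)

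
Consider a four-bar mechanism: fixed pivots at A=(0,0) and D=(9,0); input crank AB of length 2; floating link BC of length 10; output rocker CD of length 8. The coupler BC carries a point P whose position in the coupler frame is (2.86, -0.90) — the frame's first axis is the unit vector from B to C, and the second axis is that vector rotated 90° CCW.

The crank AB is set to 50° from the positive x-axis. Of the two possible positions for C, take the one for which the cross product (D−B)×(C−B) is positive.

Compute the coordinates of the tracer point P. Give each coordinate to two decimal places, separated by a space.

A=(0,0), D=(9.00,0)
B = A + 2.00·(cos50°, sin50°) = (1.2856, 1.5321)
|BD| = 7.8651
circle(B,10.00) ∩ circle(D,8.00): a=6.2211, h=7.8293
  candidates: C₊=(8.9127,7.9995) cross=61.578; C₋=(5.8624,-7.3591) cross=-61.578
  mode + wants cross > 0 → take C=(8.9127,7.9995) (cross=61.578)
ex = (C−B)/|BC| = (0.7627,0.6467); ey = (-0.6467,0.7627)
P = B + 2.86·ex + -0.90·ey = (4.0490,2.6953)

4.05 2.70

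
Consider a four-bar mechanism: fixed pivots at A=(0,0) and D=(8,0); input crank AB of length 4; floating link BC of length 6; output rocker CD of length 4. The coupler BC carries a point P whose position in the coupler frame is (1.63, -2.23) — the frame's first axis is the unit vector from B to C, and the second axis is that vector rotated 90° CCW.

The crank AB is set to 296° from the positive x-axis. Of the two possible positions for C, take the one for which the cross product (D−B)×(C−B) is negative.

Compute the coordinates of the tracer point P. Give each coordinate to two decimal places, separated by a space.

A=(0,0), D=(8.00,0)
B = A + 4.00·(cos296°, sin296°) = (1.7535, -3.5952)
|BD| = 7.2072
circle(B,6.00) ∩ circle(D,4.00): a=4.9911, h=3.3300
  candidates: C₊=(4.4182,1.7806) cross=24.000; C₋=(7.7404,-3.9916) cross=-24.000
  mode - wants cross < 0 → take C=(7.7404,-3.9916) (cross=-24.000)
ex = (C−B)/|BC| = (0.9978,-0.0661); ey = (0.0661,0.9978)
P = B + 1.63·ex + -2.23·ey = (3.2326,-5.9280)

3.23 -5.93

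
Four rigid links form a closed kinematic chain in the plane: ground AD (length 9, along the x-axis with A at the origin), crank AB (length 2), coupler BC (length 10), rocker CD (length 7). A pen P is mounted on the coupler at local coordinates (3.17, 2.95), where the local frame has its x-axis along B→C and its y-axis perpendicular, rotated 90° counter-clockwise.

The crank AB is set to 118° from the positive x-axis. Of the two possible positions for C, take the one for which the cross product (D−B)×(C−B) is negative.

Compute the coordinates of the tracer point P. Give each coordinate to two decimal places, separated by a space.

A=(0,0), D=(9.00,0)
B = A + 2.00·(cos118°, sin118°) = (-0.9389, 1.7659)
|BD| = 10.0946
circle(B,10.00) ∩ circle(D,7.00): a=7.5734, h=6.5302
  candidates: C₊=(7.6600,6.8706) cross=65.920; C₋=(5.3753,-5.9885) cross=-65.920
  mode - wants cross < 0 → take C=(5.3753,-5.9885) (cross=-65.920)
ex = (C−B)/|BC| = (0.6314,-0.7754); ey = (0.7754,0.6314)
P = B + 3.17·ex + 2.95·ey = (3.3502,1.1705)

3.35 1.17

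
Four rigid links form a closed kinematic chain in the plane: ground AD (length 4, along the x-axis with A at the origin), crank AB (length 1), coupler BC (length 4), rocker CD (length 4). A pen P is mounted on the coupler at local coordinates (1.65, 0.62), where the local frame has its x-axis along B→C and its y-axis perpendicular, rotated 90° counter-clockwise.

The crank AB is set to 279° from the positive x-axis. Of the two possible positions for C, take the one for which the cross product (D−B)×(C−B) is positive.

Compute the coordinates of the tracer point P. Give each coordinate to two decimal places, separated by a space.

A=(0,0), D=(4.00,0)
B = A + 1.00·(cos279°, sin279°) = (0.1564, -0.9877)
|BD| = 3.9684
circle(B,4.00) ∩ circle(D,4.00): a=1.9842, h=3.4732
  candidates: C₊=(1.2138,2.8700) cross=13.783; C₋=(2.9426,-3.8577) cross=-13.783
  mode + wants cross > 0 → take C=(1.2138,2.8700) (cross=13.783)
ex = (C−B)/|BC| = (0.2643,0.9644); ey = (-0.9644,0.2643)
P = B + 1.65·ex + 0.62·ey = (-0.0054,0.7675)

-0.01 0.77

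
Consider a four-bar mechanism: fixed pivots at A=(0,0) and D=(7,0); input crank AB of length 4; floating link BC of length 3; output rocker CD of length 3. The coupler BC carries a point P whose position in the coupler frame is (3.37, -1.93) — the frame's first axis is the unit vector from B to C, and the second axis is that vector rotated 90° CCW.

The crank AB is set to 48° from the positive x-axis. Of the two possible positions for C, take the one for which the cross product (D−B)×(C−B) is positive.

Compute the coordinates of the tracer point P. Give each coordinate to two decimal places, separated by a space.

5.85 0.73

A=(0,0), D=(7.00,0)
B = A + 4.00·(cos48°, sin48°) = (2.6765, 2.9726)
|BD| = 5.2468
circle(B,3.00) ∩ circle(D,3.00): a=2.6234, h=1.4553
  candidates: C₊=(5.6628,2.6855) cross=7.636; C₋=(4.0138,0.2871) cross=-7.636
  mode + wants cross > 0 → take C=(5.6628,2.6855) (cross=7.636)
ex = (C−B)/|BC| = (0.9954,-0.0957); ey = (0.0957,0.9954)
P = B + 3.37·ex + -1.93·ey = (5.8463,0.7289)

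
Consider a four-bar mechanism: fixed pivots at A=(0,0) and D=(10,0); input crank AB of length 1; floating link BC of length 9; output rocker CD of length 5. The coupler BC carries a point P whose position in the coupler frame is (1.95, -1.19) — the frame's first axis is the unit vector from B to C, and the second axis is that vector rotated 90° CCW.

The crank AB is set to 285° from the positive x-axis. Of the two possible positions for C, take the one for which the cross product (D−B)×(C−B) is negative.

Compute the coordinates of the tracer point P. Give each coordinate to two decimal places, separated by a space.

1.53 -2.86

A=(0,0), D=(10.00,0)
B = A + 1.00·(cos285°, sin285°) = (0.2588, -0.9659)
|BD| = 9.7890
circle(B,9.00) ∩ circle(D,5.00): a=7.7548, h=4.5675
  candidates: C₊=(7.5251,4.3445) cross=44.711; C₋=(8.4265,-4.7460) cross=-44.711
  mode - wants cross < 0 → take C=(8.4265,-4.7460) (cross=-44.711)
ex = (C−B)/|BC| = (0.9075,-0.4200); ey = (0.4200,0.9075)
P = B + 1.95·ex + -1.19·ey = (1.5287,-2.8649)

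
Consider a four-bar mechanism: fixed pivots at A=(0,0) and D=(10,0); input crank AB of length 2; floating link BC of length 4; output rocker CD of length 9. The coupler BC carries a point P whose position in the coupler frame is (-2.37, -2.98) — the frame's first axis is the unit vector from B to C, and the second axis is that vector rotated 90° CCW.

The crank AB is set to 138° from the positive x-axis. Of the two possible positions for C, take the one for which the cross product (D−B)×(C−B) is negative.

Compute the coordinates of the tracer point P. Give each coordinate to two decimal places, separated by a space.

-5.29 1.15

A=(0,0), D=(10.00,0)
B = A + 2.00·(cos138°, sin138°) = (-1.4863, 1.3383)
|BD| = 11.5640
circle(B,4.00) ∩ circle(D,9.00): a=2.9715, h=2.6777
  candidates: C₊=(1.7752,3.6541) cross=30.965; C₋=(1.1554,-1.6653) cross=-30.965
  mode - wants cross < 0 → take C=(1.1554,-1.6653) (cross=-30.965)
ex = (C−B)/|BC| = (0.6604,-0.7509); ey = (0.7509,0.6604)
P = B + -2.37·ex + -2.98·ey = (-5.2892,1.1498)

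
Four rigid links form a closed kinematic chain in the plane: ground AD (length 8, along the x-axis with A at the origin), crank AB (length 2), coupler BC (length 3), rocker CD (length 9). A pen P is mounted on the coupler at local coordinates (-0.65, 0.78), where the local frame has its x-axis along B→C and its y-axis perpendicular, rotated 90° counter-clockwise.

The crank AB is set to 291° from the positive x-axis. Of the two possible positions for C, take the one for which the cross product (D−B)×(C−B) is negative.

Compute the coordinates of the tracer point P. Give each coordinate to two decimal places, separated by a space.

A=(0,0), D=(8.00,0)
B = A + 2.00·(cos291°, sin291°) = (0.7167, -1.8672)
|BD| = 7.5188
circle(B,3.00) ∩ circle(D,9.00): a=-1.0286, h=2.8181
  candidates: C₊=(-0.9795,0.6073) cross=21.189; C₋=(0.4202,-4.8525) cross=-21.189
  mode - wants cross < 0 → take C=(0.4202,-4.8525) (cross=-21.189)
ex = (C−B)/|BC| = (-0.0988,-0.9951); ey = (0.9951,-0.0988)
P = B + -0.65·ex + 0.78·ey = (1.5572,-1.2974)

1.56 -1.30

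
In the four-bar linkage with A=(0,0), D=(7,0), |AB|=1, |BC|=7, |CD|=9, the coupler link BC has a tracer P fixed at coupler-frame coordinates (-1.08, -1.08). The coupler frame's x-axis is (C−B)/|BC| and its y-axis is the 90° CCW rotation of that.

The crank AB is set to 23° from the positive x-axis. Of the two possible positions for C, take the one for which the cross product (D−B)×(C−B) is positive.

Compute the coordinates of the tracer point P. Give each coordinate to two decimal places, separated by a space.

A=(0,0), D=(7.00,0)
B = A + 1.00·(cos23°, sin23°) = (0.9205, 0.3907)
|BD| = 6.0920
circle(B,7.00) ∩ circle(D,9.00): a=0.4196, h=6.9874
  candidates: C₊=(1.7874,7.3368) cross=42.568; C₋=(0.8911,-6.6092) cross=-42.568
  mode + wants cross > 0 → take C=(1.7874,7.3368) (cross=42.568)
ex = (C−B)/|BC| = (0.1238,0.9923); ey = (-0.9923,0.1238)
P = B + -1.08·ex + -1.08·ey = (1.8584,-0.8147)

1.86 -0.81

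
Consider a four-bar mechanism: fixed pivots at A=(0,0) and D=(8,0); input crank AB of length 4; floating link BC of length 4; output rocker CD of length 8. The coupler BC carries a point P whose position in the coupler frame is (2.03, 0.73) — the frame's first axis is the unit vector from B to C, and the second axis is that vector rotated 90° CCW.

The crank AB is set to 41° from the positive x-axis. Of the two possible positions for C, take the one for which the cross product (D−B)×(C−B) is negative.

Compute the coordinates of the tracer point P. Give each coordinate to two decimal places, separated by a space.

1.97 0.74

A=(0,0), D=(8.00,0)
B = A + 4.00·(cos41°, sin41°) = (3.0188, 2.6242)
|BD| = 5.6301
circle(B,4.00) ∩ circle(D,8.00): a=-1.4477, h=3.7288
  candidates: C₊=(3.4760,6.5980) cross=20.994; C₋=(-0.0000,0.0000) cross=-20.994
  mode - wants cross < 0 → take C=(-0.0000,0.0000) (cross=-20.994)
ex = (C−B)/|BC| = (-0.7547,-0.6561); ey = (0.6561,-0.7547)
P = B + 2.03·ex + 0.73·ey = (1.9657,0.7415)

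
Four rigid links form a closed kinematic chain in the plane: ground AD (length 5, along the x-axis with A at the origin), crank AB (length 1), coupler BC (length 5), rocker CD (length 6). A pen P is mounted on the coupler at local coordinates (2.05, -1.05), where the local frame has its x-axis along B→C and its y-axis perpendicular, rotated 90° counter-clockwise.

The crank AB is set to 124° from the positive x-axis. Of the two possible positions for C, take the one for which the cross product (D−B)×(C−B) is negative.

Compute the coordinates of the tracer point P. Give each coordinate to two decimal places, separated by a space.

A=(0,0), D=(5.00,0)
B = A + 1.00·(cos124°, sin124°) = (-0.5592, 0.8290)
|BD| = 5.6207
circle(B,5.00) ∩ circle(D,6.00): a=1.8318, h=4.6524
  candidates: C₊=(1.9388,5.1603) cross=26.149; C₋=(0.5664,-4.0426) cross=-26.149
  mode - wants cross < 0 → take C=(0.5664,-4.0426) (cross=-26.149)
ex = (C−B)/|BC| = (0.2251,-0.9743); ey = (0.9743,0.2251)
P = B + 2.05·ex + -1.05·ey = (-1.1208,-1.4047)

-1.12 -1.40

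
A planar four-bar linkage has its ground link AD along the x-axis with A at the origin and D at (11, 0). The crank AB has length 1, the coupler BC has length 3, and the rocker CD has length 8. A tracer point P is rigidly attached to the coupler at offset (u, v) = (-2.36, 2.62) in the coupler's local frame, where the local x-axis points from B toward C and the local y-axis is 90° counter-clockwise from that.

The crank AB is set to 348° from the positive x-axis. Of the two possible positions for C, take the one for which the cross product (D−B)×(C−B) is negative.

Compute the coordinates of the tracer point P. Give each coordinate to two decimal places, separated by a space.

A=(0,0), D=(11.00,0)
B = A + 1.00·(cos348°, sin348°) = (0.9781, -0.2079)
|BD| = 10.0240
circle(B,3.00) ∩ circle(D,8.00): a=2.2686, h=1.9630
  candidates: C₊=(3.2055,1.8018) cross=19.677; C₋=(3.2870,-2.1235) cross=-19.677
  mode - wants cross < 0 → take C=(3.2870,-2.1235) (cross=-19.677)
ex = (C−B)/|BC| = (0.7696,-0.6385); ey = (0.6385,0.7696)
P = B + -2.36·ex + 2.62·ey = (0.8348,3.3154)

0.83 3.32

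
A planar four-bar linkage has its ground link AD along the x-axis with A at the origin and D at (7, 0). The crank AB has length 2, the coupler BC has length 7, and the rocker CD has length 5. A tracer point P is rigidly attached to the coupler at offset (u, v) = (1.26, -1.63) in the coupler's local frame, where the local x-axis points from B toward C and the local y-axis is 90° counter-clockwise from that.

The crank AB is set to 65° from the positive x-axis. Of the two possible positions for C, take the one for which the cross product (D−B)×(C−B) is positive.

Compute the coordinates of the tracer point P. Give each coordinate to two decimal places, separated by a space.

A=(0,0), D=(7.00,0)
B = A + 2.00·(cos65°, sin65°) = (0.8452, 1.8126)
|BD| = 6.4161
circle(B,7.00) ∩ circle(D,5.00): a=5.0784, h=4.8177
  candidates: C₊=(7.0778,4.9994) cross=30.911; C₋=(4.3557,-4.2435) cross=-30.911
  mode + wants cross > 0 → take C=(7.0778,4.9994) (cross=30.911)
ex = (C−B)/|BC| = (0.8904,0.4553); ey = (-0.4553,0.8904)
P = B + 1.26·ex + -1.63·ey = (2.7092,0.9349)

2.71 0.93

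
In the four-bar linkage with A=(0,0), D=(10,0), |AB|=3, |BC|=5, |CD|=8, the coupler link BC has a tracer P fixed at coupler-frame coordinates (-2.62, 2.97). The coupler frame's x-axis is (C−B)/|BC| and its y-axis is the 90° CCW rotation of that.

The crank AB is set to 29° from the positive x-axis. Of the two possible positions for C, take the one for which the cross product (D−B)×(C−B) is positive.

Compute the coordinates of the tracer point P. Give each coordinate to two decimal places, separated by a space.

-1.17 0.31

A=(0,0), D=(10.00,0)
B = A + 3.00·(cos29°, sin29°) = (2.6239, 1.4544)
|BD| = 7.5182
circle(B,5.00) ∩ circle(D,8.00): a=1.1654, h=4.8623
  candidates: C₊=(4.7078,5.9994) cross=36.556; C₋=(2.8266,-3.5415) cross=-36.556
  mode + wants cross > 0 → take C=(4.7078,5.9994) (cross=36.556)
ex = (C−B)/|BC| = (0.4168,0.9090); ey = (-0.9090,0.4168)
P = B + -2.62·ex + 2.97·ey = (-1.1679,0.3107)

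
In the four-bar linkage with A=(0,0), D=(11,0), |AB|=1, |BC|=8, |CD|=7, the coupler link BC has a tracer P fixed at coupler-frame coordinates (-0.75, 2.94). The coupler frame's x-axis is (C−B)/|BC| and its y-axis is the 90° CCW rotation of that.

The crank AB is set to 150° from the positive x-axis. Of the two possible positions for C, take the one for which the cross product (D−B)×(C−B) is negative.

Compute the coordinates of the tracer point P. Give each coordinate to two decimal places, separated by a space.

A=(0,0), D=(11.00,0)
B = A + 1.00·(cos150°, sin150°) = (-0.8660, 0.5000)
|BD| = 11.8766
circle(B,8.00) ∩ circle(D,7.00): a=6.5698, h=4.5649
  candidates: C₊=(5.8901,4.7842) cross=54.215; C₋=(5.5057,-4.3374) cross=-54.215
  mode - wants cross < 0 → take C=(5.5057,-4.3374) (cross=-54.215)
ex = (C−B)/|BC| = (0.7965,-0.6047); ey = (0.6047,0.7965)
P = B + -0.75·ex + 2.94·ey = (0.3144,3.2951)

0.31 3.30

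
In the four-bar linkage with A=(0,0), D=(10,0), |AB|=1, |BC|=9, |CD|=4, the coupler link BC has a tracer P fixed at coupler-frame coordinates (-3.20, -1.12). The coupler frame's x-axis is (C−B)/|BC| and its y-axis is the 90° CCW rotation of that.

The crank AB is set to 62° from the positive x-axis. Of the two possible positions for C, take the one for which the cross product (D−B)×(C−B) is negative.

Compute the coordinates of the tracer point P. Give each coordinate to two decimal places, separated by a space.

-2.86 1.51

A=(0,0), D=(10.00,0)
B = A + 1.00·(cos62°, sin62°) = (0.4695, 0.8829)
|BD| = 9.5713
circle(B,9.00) ∩ circle(D,4.00): a=8.1812, h=3.7507
  candidates: C₊=(8.9618,3.8629) cross=35.899; C₋=(8.2698,-3.6064) cross=-35.899
  mode - wants cross < 0 → take C=(8.2698,-3.6064) (cross=-35.899)
ex = (C−B)/|BC| = (0.8667,-0.4988); ey = (0.4988,0.8667)
P = B + -3.20·ex + -1.12·ey = (-2.8627,1.5085)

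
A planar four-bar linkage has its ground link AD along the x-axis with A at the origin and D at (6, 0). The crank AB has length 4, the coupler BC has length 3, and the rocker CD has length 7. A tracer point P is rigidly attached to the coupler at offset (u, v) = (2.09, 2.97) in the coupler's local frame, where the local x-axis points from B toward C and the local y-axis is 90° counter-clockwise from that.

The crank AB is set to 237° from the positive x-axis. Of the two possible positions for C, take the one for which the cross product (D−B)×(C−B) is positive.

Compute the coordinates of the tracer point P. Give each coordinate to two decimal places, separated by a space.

-4.06 -0.25

A=(0,0), D=(6.00,0)
B = A + 4.00·(cos237°, sin237°) = (-2.1786, -3.3547)
|BD| = 8.8398
circle(B,3.00) ∩ circle(D,7.00): a=2.1574, h=2.0846
  candidates: C₊=(-0.9736,-0.6073) cross=18.427; C₋=(0.6086,-4.4646) cross=-18.427
  mode + wants cross > 0 → take C=(-0.9736,-0.6073) (cross=18.427)
ex = (C−B)/|BC| = (0.4016,0.9158); ey = (-0.9158,0.4016)
P = B + 2.09·ex + 2.97·ey = (-4.0590,-0.2478)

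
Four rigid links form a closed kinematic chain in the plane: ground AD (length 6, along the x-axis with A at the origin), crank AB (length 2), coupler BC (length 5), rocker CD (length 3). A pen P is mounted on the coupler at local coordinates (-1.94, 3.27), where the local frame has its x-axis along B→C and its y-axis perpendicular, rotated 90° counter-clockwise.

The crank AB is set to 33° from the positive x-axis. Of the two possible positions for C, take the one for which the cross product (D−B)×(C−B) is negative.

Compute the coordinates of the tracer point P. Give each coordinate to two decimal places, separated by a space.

A=(0,0), D=(6.00,0)
B = A + 2.00·(cos33°, sin33°) = (1.6773, 1.0893)
|BD| = 4.4578
circle(B,5.00) ∩ circle(D,3.00): a=4.0235, h=2.9684
  candidates: C₊=(6.3042,2.9845) cross=13.233; C₋=(4.8535,-2.7723) cross=-13.233
  mode - wants cross < 0 → take C=(4.8535,-2.7723) (cross=-13.233)
ex = (C−B)/|BC| = (0.6352,-0.7723); ey = (0.7723,0.6352)
P = B + -1.94·ex + 3.27·ey = (2.9704,4.6648)

2.97 4.66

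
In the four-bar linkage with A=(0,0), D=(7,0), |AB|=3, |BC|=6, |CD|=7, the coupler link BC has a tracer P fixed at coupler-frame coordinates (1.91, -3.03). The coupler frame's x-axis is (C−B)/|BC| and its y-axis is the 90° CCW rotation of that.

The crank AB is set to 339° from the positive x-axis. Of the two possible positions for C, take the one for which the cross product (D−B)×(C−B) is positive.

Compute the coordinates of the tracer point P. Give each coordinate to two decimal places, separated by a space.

A=(0,0), D=(7.00,0)
B = A + 3.00·(cos339°, sin339°) = (2.8007, -1.0751)
|BD| = 4.3347
circle(B,6.00) ∩ circle(D,7.00): a=0.6678, h=5.9627
  candidates: C₊=(1.9688,4.8669) cross=25.847; C₋=(4.9266,-6.6859) cross=-25.847
  mode + wants cross > 0 → take C=(1.9688,4.8669) (cross=25.847)
ex = (C−B)/|BC| = (-0.1387,0.9903); ey = (-0.9903,-0.1387)
P = B + 1.91·ex + -3.03·ey = (5.5366,1.2366)

5.54 1.24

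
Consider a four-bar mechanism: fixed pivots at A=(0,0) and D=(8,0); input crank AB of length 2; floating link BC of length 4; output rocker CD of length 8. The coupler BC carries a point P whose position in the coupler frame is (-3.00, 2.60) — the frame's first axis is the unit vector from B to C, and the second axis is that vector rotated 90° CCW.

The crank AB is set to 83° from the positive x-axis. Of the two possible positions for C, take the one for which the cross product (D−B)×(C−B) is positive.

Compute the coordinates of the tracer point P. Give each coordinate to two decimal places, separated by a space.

-3.48 0.62

A=(0,0), D=(8.00,0)
B = A + 2.00·(cos83°, sin83°) = (0.2437, 1.9851)
|BD| = 8.0063
circle(B,4.00) ∩ circle(D,8.00): a=1.0055, h=3.8716
  candidates: C₊=(2.1777,5.4865) cross=30.997; C₋=(0.2579,-2.0149) cross=-30.997
  mode + wants cross > 0 → take C=(2.1777,5.4865) (cross=30.997)
ex = (C−B)/|BC| = (0.4835,0.8753); ey = (-0.8753,0.4835)
P = B + -3.00·ex + 2.60·ey = (-3.4827,0.6162)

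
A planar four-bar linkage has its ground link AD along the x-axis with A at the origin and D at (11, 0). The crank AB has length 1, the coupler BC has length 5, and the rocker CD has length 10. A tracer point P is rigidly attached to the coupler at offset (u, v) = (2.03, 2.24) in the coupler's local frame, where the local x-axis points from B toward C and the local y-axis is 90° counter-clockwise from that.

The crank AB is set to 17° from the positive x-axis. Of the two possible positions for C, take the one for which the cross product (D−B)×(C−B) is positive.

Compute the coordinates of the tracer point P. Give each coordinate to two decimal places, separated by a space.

-0.61 2.88

A=(0,0), D=(11.00,0)
B = A + 1.00·(cos17°, sin17°) = (0.9563, 0.2924)
|BD| = 10.0479
circle(B,5.00) ∩ circle(D,10.00): a=1.2919, h=4.8302
  candidates: C₊=(2.3882,5.0830) cross=48.534; C₋=(2.1071,-4.5734) cross=-48.534
  mode + wants cross > 0 → take C=(2.3882,5.0830) (cross=48.534)
ex = (C−B)/|BC| = (0.2864,0.9581); ey = (-0.9581,0.2864)
P = B + 2.03·ex + 2.24·ey = (-0.6085,2.8788)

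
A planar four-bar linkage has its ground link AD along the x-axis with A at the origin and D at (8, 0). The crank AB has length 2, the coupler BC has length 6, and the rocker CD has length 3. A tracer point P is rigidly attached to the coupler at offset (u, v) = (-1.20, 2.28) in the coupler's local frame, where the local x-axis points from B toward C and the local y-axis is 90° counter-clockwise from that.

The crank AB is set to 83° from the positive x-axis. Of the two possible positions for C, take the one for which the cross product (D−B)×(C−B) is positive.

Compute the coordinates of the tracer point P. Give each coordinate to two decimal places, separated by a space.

A=(0,0), D=(8.00,0)
B = A + 2.00·(cos83°, sin83°) = (0.2437, 1.9851)
|BD| = 8.0063
circle(B,6.00) ∩ circle(D,3.00): a=5.6893, h=1.9057
  candidates: C₊=(6.2279,2.4207) cross=15.258; C₋=(5.2829,-1.2717) cross=-15.258
  mode + wants cross > 0 → take C=(6.2279,2.4207) (cross=15.258)
ex = (C−B)/|BC| = (0.9974,0.0726); ey = (-0.0726,0.9974)
P = B + -1.20·ex + 2.28·ey = (-1.1186,4.1720)

-1.12 4.17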